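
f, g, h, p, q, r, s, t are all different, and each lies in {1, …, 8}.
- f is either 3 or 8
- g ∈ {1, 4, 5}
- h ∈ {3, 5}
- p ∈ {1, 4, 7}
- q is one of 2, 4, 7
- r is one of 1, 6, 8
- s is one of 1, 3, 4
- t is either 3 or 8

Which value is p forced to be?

7

The 8 variables draw from only 8 values {1, 2, 3, 4, 5, 6, 7, 8}, so each is used; only q can be 2, hence q = 2.
The 7 still-open variables draw from only 7 values {1, 3, 4, 5, 6, 7, 8}, so each is used; only r can be 6, hence r = 6.
The 6 still-open variables together cover exactly {1, 3, 4, 5, 7, 8} — 6 values for 6 variables — and 7 appears only in p's list, so p = 7.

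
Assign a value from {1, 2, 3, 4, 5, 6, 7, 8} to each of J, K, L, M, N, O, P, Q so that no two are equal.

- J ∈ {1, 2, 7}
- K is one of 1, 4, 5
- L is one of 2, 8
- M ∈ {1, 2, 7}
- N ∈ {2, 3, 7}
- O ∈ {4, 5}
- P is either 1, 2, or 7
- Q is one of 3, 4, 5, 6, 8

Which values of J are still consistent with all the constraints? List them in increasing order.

The 8 variables together cover exactly {1, 2, 3, 4, 5, 6, 7, 8} — 8 values for 8 variables — and 6 appears only in Q's list, so Q = 6.
Among the 7 still-open variables, 3 fits only N (and all 7 values in {1, 2, 3, 4, 5, 7, 8} must be used), so N = 3.
The 6 still-open variables together cover exactly {1, 2, 4, 5, 7, 8} — 6 values for 6 variables — and 8 appears only in L's list, so L = 8.
J, M, P share exactly the 3 values {1, 2, 7}; by pigeonhole those values go to them, so strike 1, 2, 7 from K.
No further eliminations apply; J can still be any of 1, 2, 7.

1, 2, 7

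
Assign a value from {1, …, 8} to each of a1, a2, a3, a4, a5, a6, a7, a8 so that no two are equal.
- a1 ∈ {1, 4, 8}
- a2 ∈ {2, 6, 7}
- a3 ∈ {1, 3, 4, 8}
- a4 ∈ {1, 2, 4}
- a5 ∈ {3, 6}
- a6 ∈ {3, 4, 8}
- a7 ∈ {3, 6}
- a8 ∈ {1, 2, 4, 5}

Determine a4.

2

Among the 8 variables, 5 fits only a8 (and all 8 values in {1, 2, 3, 4, 5, 6, 7, 8} must be used), so a8 = 5.
The 7 still-open variables together cover exactly {1, 2, 3, 4, 6, 7, 8} — 7 values for 7 variables — and 7 appears only in a2's list, so a2 = 7.
The 6 still-open variables draw from only 6 values {1, 2, 3, 4, 6, 8}, so each is used; only a4 can be 2, hence a4 = 2.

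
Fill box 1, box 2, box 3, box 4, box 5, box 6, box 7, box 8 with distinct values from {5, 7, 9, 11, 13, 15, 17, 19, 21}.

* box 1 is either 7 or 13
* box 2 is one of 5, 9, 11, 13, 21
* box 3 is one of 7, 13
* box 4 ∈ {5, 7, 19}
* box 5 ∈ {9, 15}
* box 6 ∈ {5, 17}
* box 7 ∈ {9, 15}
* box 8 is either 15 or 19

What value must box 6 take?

box 1 and box 3 share exactly the 2 values {7, 13}; by pigeonhole those values go to them, so strike 7, 13 from box 2, box 4.
The 2 variables box 5 and box 7 are confined to {9, 15}, which locks those values in; drop them from box 2, box 8.
box 8's domain is down to {19}, so box 8 = 19. Strike 19 from box 4.
box 4 must be 5 (only option left). Strike 5 from box 2, box 6.
So box 6 = 17.

17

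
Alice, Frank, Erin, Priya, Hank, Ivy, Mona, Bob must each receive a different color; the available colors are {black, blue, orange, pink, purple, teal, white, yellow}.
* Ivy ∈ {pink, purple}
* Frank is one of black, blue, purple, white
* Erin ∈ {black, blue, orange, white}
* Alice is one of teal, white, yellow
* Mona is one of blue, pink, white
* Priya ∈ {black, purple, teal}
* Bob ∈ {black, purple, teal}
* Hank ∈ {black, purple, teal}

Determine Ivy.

The 8 variables together cover exactly {black, blue, orange, pink, purple, teal, white, yellow} — 8 values for 8 variables — and orange appears only in Erin's list, so Erin = orange.
The 7 still-open variables draw from only 7 values {black, blue, pink, purple, teal, white, yellow}, so each is used; only Alice can be yellow, hence Alice = yellow.
Priya, Hank, Bob share exactly the 3 values {black, purple, teal}; by pigeonhole those values go to them, so strike black, purple, teal from Frank, Ivy.
So Ivy = pink.

pink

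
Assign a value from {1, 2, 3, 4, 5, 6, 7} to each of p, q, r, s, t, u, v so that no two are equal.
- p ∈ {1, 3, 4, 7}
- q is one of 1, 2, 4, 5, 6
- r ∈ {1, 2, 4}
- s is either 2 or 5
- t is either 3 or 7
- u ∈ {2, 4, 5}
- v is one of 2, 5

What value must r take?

Among the 7 variables, 6 fits only q (and all 7 values in {1, 2, 3, 4, 5, 6, 7} must be used), so q = 6.
The 2 variables s and v are confined to {2, 5}, which locks those values in; drop them from r, u.
u has just one choice, so u = 4. So p, r can't be 4.
So r = 1.

1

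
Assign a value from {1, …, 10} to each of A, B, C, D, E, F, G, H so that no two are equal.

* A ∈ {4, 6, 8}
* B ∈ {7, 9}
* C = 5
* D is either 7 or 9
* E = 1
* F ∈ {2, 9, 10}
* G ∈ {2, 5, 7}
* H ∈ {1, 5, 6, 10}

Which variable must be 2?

C must be 5 (only option left). So G, H can't be 5.
E has just one choice, so E = 1. Remove 1 from H.
The 2 variables B and D are confined to {7, 9}, which locks those values in; drop them from F, G.
So 2 goes to G.

G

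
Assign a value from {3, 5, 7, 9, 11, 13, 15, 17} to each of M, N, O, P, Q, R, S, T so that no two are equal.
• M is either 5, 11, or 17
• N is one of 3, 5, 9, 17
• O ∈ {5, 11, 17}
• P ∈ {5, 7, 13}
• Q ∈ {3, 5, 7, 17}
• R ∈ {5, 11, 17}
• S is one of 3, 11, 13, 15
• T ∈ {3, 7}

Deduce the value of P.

13

The 8 variables draw from only 8 values {3, 5, 7, 9, 11, 13, 15, 17}, so each is used; only N can be 9, hence N = 9.
The 7 still-open variables together cover exactly {3, 5, 7, 11, 13, 15, 17} — 7 values for 7 variables — and 15 appears only in S's list, so S = 15.
The 6 still-open variables draw from only 6 values {3, 5, 7, 11, 13, 17}, so each is used; only P can be 13, hence P = 13.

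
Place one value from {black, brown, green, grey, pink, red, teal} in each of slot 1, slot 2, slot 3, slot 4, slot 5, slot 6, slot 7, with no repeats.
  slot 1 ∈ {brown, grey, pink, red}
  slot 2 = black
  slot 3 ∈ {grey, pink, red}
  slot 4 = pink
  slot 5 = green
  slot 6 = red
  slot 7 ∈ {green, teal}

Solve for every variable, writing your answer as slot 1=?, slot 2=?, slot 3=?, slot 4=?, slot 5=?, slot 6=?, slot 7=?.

slot 1=brown, slot 2=black, slot 3=grey, slot 4=pink, slot 5=green, slot 6=red, slot 7=teal

slot 2's domain is down to {black}, so slot 2 = black.
slot 4 must be pink (only option left). Eliminate pink elsewhere: slot 1, slot 3.
That leaves slot 5 = green. So slot 7 can't be green.
slot 6's domain is down to {red}, so slot 6 = red. Remove red from slot 1, slot 3.
That leaves slot 7 = teal.
slot 3 has just one choice, so slot 3 = grey. Eliminate grey elsewhere: slot 1.
slot 1 has just one choice, so slot 1 = brown.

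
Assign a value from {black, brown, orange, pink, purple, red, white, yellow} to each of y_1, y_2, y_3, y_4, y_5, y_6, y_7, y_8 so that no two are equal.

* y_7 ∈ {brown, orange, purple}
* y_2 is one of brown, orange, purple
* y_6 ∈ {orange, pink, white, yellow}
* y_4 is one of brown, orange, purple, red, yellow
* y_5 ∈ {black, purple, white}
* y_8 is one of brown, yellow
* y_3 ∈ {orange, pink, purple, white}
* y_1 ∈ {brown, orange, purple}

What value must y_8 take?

yellow

Among the 8 variables, black fits only y_5 (and all 8 values in {black, brown, orange, pink, purple, red, white, yellow} must be used), so y_5 = black.
Among the 7 still-open variables, red fits only y_4 (and all 7 values in {brown, orange, pink, purple, red, white, yellow} must be used), so y_4 = red.
y_1, y_2, y_7 share exactly the 3 values {brown, orange, purple}; by pigeonhole those values go to them, so strike brown, orange, purple from y_3, y_6, y_8.
So y_8 = yellow.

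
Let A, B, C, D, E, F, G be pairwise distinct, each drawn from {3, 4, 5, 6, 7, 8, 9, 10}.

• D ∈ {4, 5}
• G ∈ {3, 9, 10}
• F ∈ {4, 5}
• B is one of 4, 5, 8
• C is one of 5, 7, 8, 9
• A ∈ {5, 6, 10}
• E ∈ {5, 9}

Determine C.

The 2 variables D and F are confined to {4, 5}, which locks those values in; drop them from A, B, C, E.
B's domain is down to {8}, so B = 8. Strike 8 from C.
E must be 9 (only option left). Strike 9 from C, G.
So C = 7.

7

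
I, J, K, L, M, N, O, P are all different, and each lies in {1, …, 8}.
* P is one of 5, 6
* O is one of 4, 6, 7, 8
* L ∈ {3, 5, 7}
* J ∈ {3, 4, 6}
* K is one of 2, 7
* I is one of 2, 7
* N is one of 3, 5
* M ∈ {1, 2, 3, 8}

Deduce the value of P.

6

The 8 variables together cover exactly {1, 2, 3, 4, 5, 6, 7, 8} — 8 values for 8 variables — and 1 appears only in M's list, so M = 1.
The 7 still-open variables draw from only 7 values {2, 3, 4, 5, 6, 7, 8}, so each is used; only O can be 8, hence O = 8.
Among the 6 still-open variables, 4 fits only J (and all 6 values in {2, 3, 4, 5, 6, 7} must be used), so J = 4.
Among the 5 still-open variables, 6 fits only P (and all 5 values in {2, 3, 5, 6, 7} must be used), so P = 6.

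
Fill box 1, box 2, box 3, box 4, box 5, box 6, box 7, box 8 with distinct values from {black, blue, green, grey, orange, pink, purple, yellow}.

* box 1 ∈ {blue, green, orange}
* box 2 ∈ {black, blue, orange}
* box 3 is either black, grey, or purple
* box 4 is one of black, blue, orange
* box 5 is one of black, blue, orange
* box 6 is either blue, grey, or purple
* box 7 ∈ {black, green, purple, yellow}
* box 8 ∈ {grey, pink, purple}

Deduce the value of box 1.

green

Among the 8 variables, pink fits only box 8 (and all 8 values in {black, blue, green, grey, orange, pink, purple, yellow} must be used), so box 8 = pink.
The 7 still-open variables together cover exactly {black, blue, green, grey, orange, purple, yellow} — 7 values for 7 variables — and yellow appears only in box 7's list, so box 7 = yellow.
The 6 still-open variables draw from only 6 values {black, blue, green, grey, orange, purple}, so each is used; only box 1 can be green, hence box 1 = green.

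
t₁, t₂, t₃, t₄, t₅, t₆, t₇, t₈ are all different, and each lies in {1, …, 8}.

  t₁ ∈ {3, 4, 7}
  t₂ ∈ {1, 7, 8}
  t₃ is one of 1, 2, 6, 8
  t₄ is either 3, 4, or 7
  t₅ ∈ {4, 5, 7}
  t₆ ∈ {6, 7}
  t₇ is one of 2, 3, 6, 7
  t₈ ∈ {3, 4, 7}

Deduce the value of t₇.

The 8 variables together cover exactly {1, 2, 3, 4, 5, 6, 7, 8} — 8 values for 8 variables — and 5 appears only in t₅'s list, so t₅ = 5.
t₁, t₄, t₈ share exactly the 3 values {3, 4, 7}; by pigeonhole those values go to them, so strike 3, 4, 7 from t₂, t₆, t₇.
That leaves t₆ = 6. Eliminate 6 elsewhere: t₃, t₇.
So t₇ = 2.

2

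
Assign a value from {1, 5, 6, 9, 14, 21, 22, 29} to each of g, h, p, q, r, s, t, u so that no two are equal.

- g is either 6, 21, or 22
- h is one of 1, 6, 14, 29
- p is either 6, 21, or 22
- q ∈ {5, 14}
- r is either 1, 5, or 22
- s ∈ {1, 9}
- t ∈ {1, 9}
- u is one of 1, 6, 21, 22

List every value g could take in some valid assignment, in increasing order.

6, 21, 22

The 8 variables draw from only 8 values {1, 5, 6, 9, 14, 21, 22, 29}, so each is used; only h can be 29, hence h = 29.
The 7 still-open variables draw from only 7 values {1, 5, 6, 9, 14, 21, 22}, so each is used; only q can be 14, hence q = 14.
The 6 still-open variables draw from only 6 values {1, 5, 6, 9, 21, 22}, so each is used; only r can be 5, hence r = 5.
s and t share exactly the 2 values {1, 9}; by pigeonhole those values go to them, so strike 1, 9 from u.
No further eliminations apply; g can still be any of 6, 21, 22.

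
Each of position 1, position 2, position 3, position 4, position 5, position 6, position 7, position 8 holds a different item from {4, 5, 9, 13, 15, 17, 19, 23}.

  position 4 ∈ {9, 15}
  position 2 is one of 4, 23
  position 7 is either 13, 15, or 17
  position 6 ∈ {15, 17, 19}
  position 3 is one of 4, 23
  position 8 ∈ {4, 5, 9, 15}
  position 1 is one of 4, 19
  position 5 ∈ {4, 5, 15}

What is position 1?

19

The 8 variables together cover exactly {4, 5, 9, 13, 15, 17, 19, 23} — 8 values for 8 variables — and 13 appears only in position 7's list, so position 7 = 13.
Among the 7 still-open variables, 17 fits only position 6 (and all 7 values in {4, 5, 9, 15, 17, 19, 23} must be used), so position 6 = 17.
Among the 6 still-open variables, 19 fits only position 1 (and all 6 values in {4, 5, 9, 15, 19, 23} must be used), so position 1 = 19.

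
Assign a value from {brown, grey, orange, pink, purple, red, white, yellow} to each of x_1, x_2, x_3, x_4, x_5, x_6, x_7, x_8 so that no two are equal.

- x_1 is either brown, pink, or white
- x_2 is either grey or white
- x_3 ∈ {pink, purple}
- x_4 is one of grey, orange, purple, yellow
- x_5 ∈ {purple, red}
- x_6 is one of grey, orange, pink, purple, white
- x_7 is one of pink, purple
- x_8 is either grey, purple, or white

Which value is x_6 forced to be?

orange

The 8 variables draw from only 8 values {brown, grey, orange, pink, purple, red, white, yellow}, so each is used; only x_1 can be brown, hence x_1 = brown.
The 7 still-open variables draw from only 7 values {grey, orange, pink, purple, red, white, yellow}, so each is used; only x_5 can be red, hence x_5 = red.
The 6 still-open variables together cover exactly {grey, orange, pink, purple, white, yellow} — 6 values for 6 variables — and yellow appears only in x_4's list, so x_4 = yellow.
The 5 still-open variables together cover exactly {grey, orange, pink, purple, white} — 5 values for 5 variables — and orange appears only in x_6's list, so x_6 = orange.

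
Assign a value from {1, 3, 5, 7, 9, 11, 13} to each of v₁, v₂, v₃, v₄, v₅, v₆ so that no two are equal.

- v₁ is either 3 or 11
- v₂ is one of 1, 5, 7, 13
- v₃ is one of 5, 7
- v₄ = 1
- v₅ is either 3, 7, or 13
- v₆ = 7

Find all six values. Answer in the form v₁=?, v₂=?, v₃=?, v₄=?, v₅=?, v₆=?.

v₁=11, v₂=13, v₃=5, v₄=1, v₅=3, v₆=7

v₄ has just one choice, so v₄ = 1. Eliminate 1 elsewhere: v₂.
That leaves v₆ = 7. So v₂, v₃, v₅ can't be 7.
v₃ must be 5 (only option left). Remove 5 from v₂.
v₂ must be 13 (only option left). Eliminate 13 elsewhere: v₅.
v₅'s domain is down to {3}, so v₅ = 3. Remove 3 from v₁.
That leaves v₁ = 11.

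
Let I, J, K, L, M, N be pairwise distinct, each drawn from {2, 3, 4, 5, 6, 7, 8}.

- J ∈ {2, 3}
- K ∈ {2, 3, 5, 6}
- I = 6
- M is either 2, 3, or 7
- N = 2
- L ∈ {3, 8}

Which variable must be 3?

I's domain is down to {6}, so I = 6. Strike 6 from K.
N must be 2 (only option left). Eliminate 2 elsewhere: J, K, M.
So 3 goes to J.

J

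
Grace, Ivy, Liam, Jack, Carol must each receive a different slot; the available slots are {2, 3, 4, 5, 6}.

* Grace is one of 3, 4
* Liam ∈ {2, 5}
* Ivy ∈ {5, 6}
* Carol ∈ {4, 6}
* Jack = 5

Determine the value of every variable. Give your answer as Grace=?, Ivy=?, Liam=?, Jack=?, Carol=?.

Grace=3, Ivy=6, Liam=2, Jack=5, Carol=4

Jack's domain is down to {5}, so Jack = 5. So Ivy, Liam can't be 5.
Ivy must be 6 (only option left). Eliminate 6 elsewhere: Carol.
Liam must be 2 (only option left).
Carol's domain is down to {4}, so Carol = 4. Remove 4 from Grace.
Grace has just one choice, so Grace = 3.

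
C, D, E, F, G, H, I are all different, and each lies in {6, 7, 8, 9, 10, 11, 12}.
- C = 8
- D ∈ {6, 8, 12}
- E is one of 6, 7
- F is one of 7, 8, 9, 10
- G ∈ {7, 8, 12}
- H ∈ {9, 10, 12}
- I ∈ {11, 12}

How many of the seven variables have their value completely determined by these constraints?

2

C's domain is down to {8}, so C = 8. Eliminate 8 elsewhere: D, F, G.
The 6 still-open variables draw from only 6 values {6, 7, 9, 10, 11, 12}, so each is used; only I can be 11, hence I = 11.
D, E, G share exactly the 3 values {6, 7, 12}; by pigeonhole those values go to them, so strike 6, 7, 12 from F, H.
Determined: C=8, I=11. The other variables each still have more than one consistent value. That makes 2.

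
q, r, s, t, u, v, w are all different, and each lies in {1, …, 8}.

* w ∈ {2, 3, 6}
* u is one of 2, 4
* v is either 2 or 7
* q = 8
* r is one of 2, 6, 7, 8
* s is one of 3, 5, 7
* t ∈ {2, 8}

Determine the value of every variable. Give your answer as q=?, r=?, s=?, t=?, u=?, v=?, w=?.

q has just one choice, so q = 8. Remove 8 from r, t.
t has just one choice, so t = 2. Eliminate 2 elsewhere: r, u, v, w.
u must be 4 (only option left).
v has just one choice, so v = 7. Remove 7 from r, s.
r has just one choice, so r = 6. Eliminate 6 elsewhere: w.
w has just one choice, so w = 3. Remove 3 from s.
s's domain is down to {5}, so s = 5.

q=8, r=6, s=5, t=2, u=4, v=7, w=3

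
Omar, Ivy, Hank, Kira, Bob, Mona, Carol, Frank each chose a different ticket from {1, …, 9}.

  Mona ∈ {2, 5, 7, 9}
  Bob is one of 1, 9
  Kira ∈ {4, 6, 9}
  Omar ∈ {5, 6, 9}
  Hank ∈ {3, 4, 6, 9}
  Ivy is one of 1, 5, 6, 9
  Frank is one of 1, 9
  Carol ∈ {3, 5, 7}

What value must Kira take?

Among the 8 variables, 2 fits only Mona (and all 8 values in {1, 2, 3, 4, 5, 6, 7, 9} must be used), so Mona = 2.
Among the 7 still-open variables, 7 fits only Carol (and all 7 values in {1, 3, 4, 5, 6, 7, 9} must be used), so Carol = 7.
Among the 6 still-open variables, 3 fits only Hank (and all 6 values in {1, 3, 4, 5, 6, 9} must be used), so Hank = 3.
The 5 still-open variables together cover exactly {1, 4, 5, 6, 9} — 5 values for 5 variables — and 4 appears only in Kira's list, so Kira = 4.

4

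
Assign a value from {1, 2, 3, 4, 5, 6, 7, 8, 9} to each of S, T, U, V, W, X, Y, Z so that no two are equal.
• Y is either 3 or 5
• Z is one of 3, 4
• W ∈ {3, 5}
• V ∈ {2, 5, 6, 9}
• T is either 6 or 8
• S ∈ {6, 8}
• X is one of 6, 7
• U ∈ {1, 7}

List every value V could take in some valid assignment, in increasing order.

2, 9

S and T share exactly the 2 values {6, 8}; by pigeonhole those values go to them, so strike 6, 8 from V, X.
X must be 7 (only option left). So U can't be 7.
U's domain is down to {1}, so U = 1.
The 2 variables W and Y are confined to {3, 5}, which locks those values in; drop them from V, Z.
Z must be 4 (only option left).
No further eliminations apply; V can still be any of 2, 9.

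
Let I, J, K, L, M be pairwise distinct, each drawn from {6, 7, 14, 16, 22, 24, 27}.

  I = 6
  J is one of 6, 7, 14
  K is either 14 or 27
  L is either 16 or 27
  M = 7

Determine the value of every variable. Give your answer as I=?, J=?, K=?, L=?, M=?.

I=6, J=14, K=27, L=16, M=7

I has just one choice, so I = 6. Strike 6 from J.
M must be 7 (only option left). So J can't be 7.
J has just one choice, so J = 14. So K can't be 14.
K has just one choice, so K = 27. Remove 27 from L.
That leaves L = 16.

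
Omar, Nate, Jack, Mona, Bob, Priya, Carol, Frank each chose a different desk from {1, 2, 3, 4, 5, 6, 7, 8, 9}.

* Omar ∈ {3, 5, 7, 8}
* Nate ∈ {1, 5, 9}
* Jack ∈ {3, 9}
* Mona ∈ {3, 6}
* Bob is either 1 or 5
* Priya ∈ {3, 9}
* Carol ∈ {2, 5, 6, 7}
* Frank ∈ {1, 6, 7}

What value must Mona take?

Among the 8 variables, 2 fits only Carol (and all 8 values in {1, 2, 3, 5, 6, 7, 8, 9} must be used), so Carol = 2.
Among the 7 still-open variables, 8 fits only Omar (and all 7 values in {1, 3, 5, 6, 7, 8, 9} must be used), so Omar = 8.
Among the 6 still-open variables, 7 fits only Frank (and all 6 values in {1, 3, 5, 6, 7, 9} must be used), so Frank = 7.
Among the 5 still-open variables, 6 fits only Mona (and all 5 values in {1, 3, 5, 6, 9} must be used), so Mona = 6.

6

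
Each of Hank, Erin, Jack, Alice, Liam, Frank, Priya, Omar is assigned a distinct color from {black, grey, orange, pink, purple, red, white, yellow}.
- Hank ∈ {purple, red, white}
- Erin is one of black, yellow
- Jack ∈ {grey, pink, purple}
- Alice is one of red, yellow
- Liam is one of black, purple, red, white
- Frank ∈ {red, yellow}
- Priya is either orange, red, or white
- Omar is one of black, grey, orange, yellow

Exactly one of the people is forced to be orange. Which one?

Priya

Among the 8 variables, pink fits only Jack (and all 8 values in {black, grey, orange, pink, purple, red, white, yellow} must be used), so Jack = pink.
Among the 7 still-open variables, grey fits only Omar (and all 7 values in {black, grey, orange, purple, red, white, yellow} must be used), so Omar = grey.
The 6 still-open variables together cover exactly {black, orange, purple, red, white, yellow} — 6 values for 6 variables — and orange appears only in Priya's list, so Priya = orange.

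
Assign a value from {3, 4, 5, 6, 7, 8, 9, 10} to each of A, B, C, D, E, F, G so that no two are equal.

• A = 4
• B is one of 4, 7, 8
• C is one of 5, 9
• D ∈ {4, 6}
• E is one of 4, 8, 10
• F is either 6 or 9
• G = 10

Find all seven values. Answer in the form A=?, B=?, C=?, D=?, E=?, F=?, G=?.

A=4, B=7, C=5, D=6, E=8, F=9, G=10

A must be 4 (only option left). Eliminate 4 elsewhere: B, D, E.
D has just one choice, so D = 6. Eliminate 6 elsewhere: F.
F's domain is down to {9}, so F = 9. So C can't be 9.
G must be 10 (only option left). Strike 10 from E.
C has just one choice, so C = 5.
E must be 8 (only option left). So B can't be 8.
That leaves B = 7.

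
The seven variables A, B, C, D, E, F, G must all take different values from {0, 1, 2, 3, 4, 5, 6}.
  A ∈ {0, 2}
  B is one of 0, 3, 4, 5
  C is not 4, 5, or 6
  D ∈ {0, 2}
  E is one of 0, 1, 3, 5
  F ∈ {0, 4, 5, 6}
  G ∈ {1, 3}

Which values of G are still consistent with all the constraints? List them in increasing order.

1, 3

Among the 7 variables, 6 fits only F (and all 7 values in {0, 1, 2, 3, 4, 5, 6} must be used), so F = 6.
The 6 still-open variables draw from only 6 values {0, 1, 2, 3, 4, 5}, so each is used; only B can be 4, hence B = 4.
Among the 5 still-open variables, 5 fits only E (and all 5 values in {0, 1, 2, 3, 5} must be used), so E = 5.
A and D share exactly the 2 values {0, 2}; by pigeonhole those values go to them, so strike 0, 2 from C.
No further eliminations apply; G can still be any of 1, 3.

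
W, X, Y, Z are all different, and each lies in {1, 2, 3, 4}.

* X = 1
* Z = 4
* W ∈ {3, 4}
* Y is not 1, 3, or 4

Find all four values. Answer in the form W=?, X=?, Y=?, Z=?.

X must be 1 (only option left).
That leaves Y = 2.
Z must be 4 (only option left). Remove 4 from W.
W has just one choice, so W = 3.

W=3, X=1, Y=2, Z=4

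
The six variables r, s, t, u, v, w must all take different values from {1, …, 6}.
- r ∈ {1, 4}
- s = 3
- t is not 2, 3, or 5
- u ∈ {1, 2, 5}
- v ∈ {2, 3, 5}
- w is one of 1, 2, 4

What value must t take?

6

s's domain is down to {3}, so s = 3. Remove 3 from v.
The 5 still-open variables draw from only 5 values {1, 2, 4, 5, 6}, so each is used; only t can be 6, hence t = 6.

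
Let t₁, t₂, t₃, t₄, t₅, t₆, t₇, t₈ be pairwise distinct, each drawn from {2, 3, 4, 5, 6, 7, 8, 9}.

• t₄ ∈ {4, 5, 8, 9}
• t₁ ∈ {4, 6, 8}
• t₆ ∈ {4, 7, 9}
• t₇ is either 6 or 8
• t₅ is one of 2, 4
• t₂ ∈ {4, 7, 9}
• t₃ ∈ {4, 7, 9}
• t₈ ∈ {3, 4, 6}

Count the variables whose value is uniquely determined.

3

Among the 8 variables, 2 fits only t₅ (and all 8 values in {2, 3, 4, 5, 6, 7, 8, 9} must be used), so t₅ = 2.
The 7 still-open variables draw from only 7 values {3, 4, 5, 6, 7, 8, 9}, so each is used; only t₈ can be 3, hence t₈ = 3.
The 6 still-open variables draw from only 6 values {4, 5, 6, 7, 8, 9}, so each is used; only t₄ can be 5, hence t₄ = 5.
t₂, t₃, t₆ between them cover only {4, 7, 9} — a naked triple. Remove those values from t₁.
Determined: t₄=5, t₅=2, t₈=3. The other variables each still have more than one consistent value. That makes 3.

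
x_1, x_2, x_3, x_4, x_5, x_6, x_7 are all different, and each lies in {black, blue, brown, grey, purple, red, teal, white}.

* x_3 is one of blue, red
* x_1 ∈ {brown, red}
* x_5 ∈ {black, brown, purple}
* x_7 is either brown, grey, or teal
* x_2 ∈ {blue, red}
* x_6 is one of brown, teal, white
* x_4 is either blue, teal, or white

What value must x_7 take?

x_2 and x_3 share exactly the 2 values {blue, red}; by pigeonhole those values go to them, so strike blue, red from x_1, x_4.
x_1 has just one choice, so x_1 = brown. Eliminate brown elsewhere: x_5, x_6, x_7.
The 2 variables x_4 and x_6 are confined to {teal, white}, which locks those values in; drop them from x_7.
So x_7 = grey.

grey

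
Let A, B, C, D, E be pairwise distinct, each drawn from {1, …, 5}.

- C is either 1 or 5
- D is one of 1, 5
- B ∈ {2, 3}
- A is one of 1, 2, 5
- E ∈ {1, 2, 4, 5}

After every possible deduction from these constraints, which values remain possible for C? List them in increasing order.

1, 5

The 5 variables draw from only 5 values {1, 2, 3, 4, 5}, so each is used; only B can be 3, hence B = 3.
The 4 still-open variables draw from only 4 values {1, 2, 4, 5}, so each is used; only E can be 4, hence E = 4.
The 3 still-open variables draw from only 3 values {1, 2, 5}, so each is used; only A can be 2, hence A = 2.
No further eliminations apply; C can still be any of 1, 5.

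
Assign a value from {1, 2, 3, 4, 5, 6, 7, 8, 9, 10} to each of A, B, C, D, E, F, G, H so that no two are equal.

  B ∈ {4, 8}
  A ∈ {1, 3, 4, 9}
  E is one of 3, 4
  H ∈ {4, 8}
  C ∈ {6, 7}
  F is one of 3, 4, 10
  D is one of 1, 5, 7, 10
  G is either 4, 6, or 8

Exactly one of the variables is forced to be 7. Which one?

B and H share exactly the 2 values {4, 8}; by pigeonhole those values go to them, so strike 4, 8 from A, E, F, G.
E's domain is down to {3}, so E = 3. Remove 3 from A, F.
F has just one choice, so F = 10. Strike 10 from D.
G has just one choice, so G = 6. So C can't be 6.
So 7 goes to C.

C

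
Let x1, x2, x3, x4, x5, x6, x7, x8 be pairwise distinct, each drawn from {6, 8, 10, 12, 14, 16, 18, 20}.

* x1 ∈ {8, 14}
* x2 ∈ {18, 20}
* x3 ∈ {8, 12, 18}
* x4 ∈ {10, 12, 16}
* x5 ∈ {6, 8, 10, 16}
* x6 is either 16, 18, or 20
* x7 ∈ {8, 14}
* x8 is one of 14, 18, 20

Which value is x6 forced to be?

16

Among the 8 variables, 6 fits only x5 (and all 8 values in {6, 8, 10, 12, 14, 16, 18, 20} must be used), so x5 = 6.
Among the 7 still-open variables, 10 fits only x4 (and all 7 values in {8, 10, 12, 14, 16, 18, 20} must be used), so x4 = 10.
The 6 still-open variables draw from only 6 values {8, 12, 14, 16, 18, 20}, so each is used; only x3 can be 12, hence x3 = 12.
Among the 5 still-open variables, 16 fits only x6 (and all 5 values in {8, 14, 16, 18, 20} must be used), so x6 = 16.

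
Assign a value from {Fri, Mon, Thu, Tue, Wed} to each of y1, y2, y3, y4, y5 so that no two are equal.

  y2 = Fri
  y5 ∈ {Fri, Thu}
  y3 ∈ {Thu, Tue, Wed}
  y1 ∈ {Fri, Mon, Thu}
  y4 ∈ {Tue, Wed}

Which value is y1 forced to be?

Mon

y2 must be Fri (only option left). Strike Fri from y1, y5.
y5 has just one choice, so y5 = Thu. Remove Thu from y1, y3.
So y1 = Mon.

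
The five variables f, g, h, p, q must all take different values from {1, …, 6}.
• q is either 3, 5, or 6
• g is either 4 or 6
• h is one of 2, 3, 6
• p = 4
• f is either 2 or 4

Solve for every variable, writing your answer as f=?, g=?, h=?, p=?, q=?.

p's domain is down to {4}, so p = 4. So f, g can't be 4.
f's domain is down to {2}, so f = 2. Eliminate 2 elsewhere: h.
g must be 6 (only option left). So h, q can't be 6.
h must be 3 (only option left). Remove 3 from q.
q must be 5 (only option left).

f=2, g=6, h=3, p=4, q=5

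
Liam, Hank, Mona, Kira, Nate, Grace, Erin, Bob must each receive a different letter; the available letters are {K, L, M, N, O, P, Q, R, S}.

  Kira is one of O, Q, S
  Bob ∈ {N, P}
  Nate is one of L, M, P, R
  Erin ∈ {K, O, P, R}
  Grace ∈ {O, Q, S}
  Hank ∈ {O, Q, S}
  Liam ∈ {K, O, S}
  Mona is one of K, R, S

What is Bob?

Hank, Kira, Grace share exactly the 3 values {O, Q, S}; by pigeonhole those values go to them, so strike O, Q, S from Liam, Mona, Erin.
Liam's domain is down to {K}, so Liam = K. So Mona, Erin can't be K.
Mona's domain is down to {R}, so Mona = R. Strike R from Nate, Erin.
Erin must be P (only option left). Strike P from Nate, Bob.
So Bob = N.

N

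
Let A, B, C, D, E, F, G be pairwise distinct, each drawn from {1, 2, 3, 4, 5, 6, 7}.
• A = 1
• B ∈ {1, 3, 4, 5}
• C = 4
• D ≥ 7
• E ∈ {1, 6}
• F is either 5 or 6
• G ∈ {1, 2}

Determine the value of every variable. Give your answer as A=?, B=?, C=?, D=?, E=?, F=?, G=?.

A=1, B=3, C=4, D=7, E=6, F=5, G=2

A has just one choice, so A = 1. Strike 1 from B, E, G.
C has just one choice, so C = 4. So B can't be 4.
D's domain is down to {7}, so D = 7.
That leaves E = 6. Eliminate 6 elsewhere: F.
F must be 5 (only option left). So B can't be 5.
G must be 2 (only option left).
B's domain is down to {3}, so B = 3.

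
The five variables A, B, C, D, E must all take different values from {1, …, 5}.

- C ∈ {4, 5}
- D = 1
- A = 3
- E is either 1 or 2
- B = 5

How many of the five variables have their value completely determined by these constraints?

A has just one choice, so A = 3.
B's domain is down to {5}, so B = 5. Remove 5 from C.
C must be 4 (only option left).
D must be 1 (only option left). Remove 1 from E.
E must be 2 (only option left).
Every variable is fixed: A=3, B=5, C=4, D=1, E=2. That makes 5.

5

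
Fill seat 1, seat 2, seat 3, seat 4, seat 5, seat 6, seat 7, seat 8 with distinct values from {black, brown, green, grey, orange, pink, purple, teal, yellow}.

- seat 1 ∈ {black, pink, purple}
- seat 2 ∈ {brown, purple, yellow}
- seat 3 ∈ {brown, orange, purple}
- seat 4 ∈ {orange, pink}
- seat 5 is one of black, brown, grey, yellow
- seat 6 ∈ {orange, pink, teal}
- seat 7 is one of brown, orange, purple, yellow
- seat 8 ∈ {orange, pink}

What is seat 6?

The 8 variables draw from only 8 values {black, brown, grey, orange, pink, purple, teal, yellow}, so each is used; only seat 5 can be grey, hence seat 5 = grey.
The 7 still-open variables draw from only 7 values {black, brown, orange, pink, purple, teal, yellow}, so each is used; only seat 1 can be black, hence seat 1 = black.
The 6 still-open variables draw from only 6 values {brown, orange, pink, purple, teal, yellow}, so each is used; only seat 6 can be teal, hence seat 6 = teal.

teal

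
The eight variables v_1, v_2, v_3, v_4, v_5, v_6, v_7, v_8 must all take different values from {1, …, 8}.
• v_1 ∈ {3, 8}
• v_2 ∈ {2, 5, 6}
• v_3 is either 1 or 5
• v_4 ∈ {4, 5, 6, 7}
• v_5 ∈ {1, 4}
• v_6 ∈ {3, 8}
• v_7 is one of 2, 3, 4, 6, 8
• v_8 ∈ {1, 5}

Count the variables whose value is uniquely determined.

2

The 8 variables draw from only 8 values {1, 2, 3, 4, 5, 6, 7, 8}, so each is used; only v_4 can be 7, hence v_4 = 7.
The 2 variables v_1 and v_6 are confined to {3, 8}, which locks those values in; drop them from v_7.
The 2 variables v_3 and v_8 are confined to {1, 5}, which locks those values in; drop them from v_2, v_5.
v_5's domain is down to {4}, so v_5 = 4. Remove 4 from v_7.
Determined: v_4=7, v_5=4. The other variables each still have more than one consistent value. That makes 2.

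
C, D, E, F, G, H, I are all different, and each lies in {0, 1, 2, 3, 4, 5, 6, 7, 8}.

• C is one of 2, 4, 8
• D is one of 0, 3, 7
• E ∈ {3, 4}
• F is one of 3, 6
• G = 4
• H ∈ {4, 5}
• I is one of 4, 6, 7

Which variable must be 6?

F

G's domain is down to {4}, so G = 4. Strike 4 from C, E, H, I.
H must be 5 (only option left).
That leaves E = 3. So D, F can't be 3.
So 6 goes to F.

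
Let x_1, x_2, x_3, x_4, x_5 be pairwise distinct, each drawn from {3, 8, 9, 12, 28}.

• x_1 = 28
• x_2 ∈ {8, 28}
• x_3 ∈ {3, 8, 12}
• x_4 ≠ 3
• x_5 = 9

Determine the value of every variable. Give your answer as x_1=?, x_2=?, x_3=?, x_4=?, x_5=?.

x_1=28, x_2=8, x_3=3, x_4=12, x_5=9

x_1 has just one choice, so x_1 = 28. Strike 28 from x_2, x_4.
That leaves x_2 = 8. Strike 8 from x_3, x_4.
That leaves x_5 = 9. So x_4 can't be 9.
x_4's domain is down to {12}, so x_4 = 12. So x_3 can't be 12.
x_3 must be 3 (only option left).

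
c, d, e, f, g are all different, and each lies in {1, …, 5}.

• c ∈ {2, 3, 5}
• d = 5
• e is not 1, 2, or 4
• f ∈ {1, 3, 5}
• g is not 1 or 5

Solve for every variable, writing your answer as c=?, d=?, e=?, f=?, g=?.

c=2, d=5, e=3, f=1, g=4

d must be 5 (only option left). Remove 5 from c, e, f.
e has just one choice, so e = 3. Remove 3 from c, f, g.
f's domain is down to {1}, so f = 1.
That leaves c = 2. Strike 2 from g.
g has just one choice, so g = 4.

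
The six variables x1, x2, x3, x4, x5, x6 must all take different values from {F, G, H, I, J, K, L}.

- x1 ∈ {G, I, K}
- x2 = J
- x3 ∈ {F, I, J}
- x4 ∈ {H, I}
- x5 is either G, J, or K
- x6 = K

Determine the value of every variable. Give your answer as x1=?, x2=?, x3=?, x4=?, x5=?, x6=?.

x2's domain is down to {J}, so x2 = J. Eliminate J elsewhere: x3, x5.
x6 has just one choice, so x6 = K. Eliminate K elsewhere: x1, x5.
x5's domain is down to {G}, so x5 = G. So x1 can't be G.
x1 has just one choice, so x1 = I. So x3, x4 can't be I.
x3 must be F (only option left).
x4 has just one choice, so x4 = H.

x1=I, x2=J, x3=F, x4=H, x5=G, x6=K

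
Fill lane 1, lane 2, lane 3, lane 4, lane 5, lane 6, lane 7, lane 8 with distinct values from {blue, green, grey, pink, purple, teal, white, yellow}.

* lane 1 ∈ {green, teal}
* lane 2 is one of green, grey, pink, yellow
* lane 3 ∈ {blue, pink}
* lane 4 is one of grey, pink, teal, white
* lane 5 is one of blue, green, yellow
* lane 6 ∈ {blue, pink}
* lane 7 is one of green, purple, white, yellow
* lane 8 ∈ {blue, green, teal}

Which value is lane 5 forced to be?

The 8 variables draw from only 8 values {blue, green, grey, pink, purple, teal, white, yellow}, so each is used; only lane 7 can be purple, hence lane 7 = purple.
Among the 7 still-open variables, white fits only lane 4 (and all 7 values in {blue, green, grey, pink, teal, white, yellow} must be used), so lane 4 = white.
The 6 still-open variables draw from only 6 values {blue, green, grey, pink, teal, yellow}, so each is used; only lane 2 can be grey, hence lane 2 = grey.
The 5 still-open variables together cover exactly {blue, green, pink, teal, yellow} — 5 values for 5 variables — and yellow appears only in lane 5's list, so lane 5 = yellow.

yellow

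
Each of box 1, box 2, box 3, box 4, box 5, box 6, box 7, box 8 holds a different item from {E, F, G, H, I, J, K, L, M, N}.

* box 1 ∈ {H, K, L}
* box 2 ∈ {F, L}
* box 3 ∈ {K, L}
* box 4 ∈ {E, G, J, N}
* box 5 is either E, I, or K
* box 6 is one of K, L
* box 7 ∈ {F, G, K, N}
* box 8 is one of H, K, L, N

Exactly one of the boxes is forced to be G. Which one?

The 2 variables box 3 and box 6 are confined to {K, L}, which locks those values in; drop them from box 1, box 2, box 5, box 7, box 8.
box 1 must be H (only option left). Remove H from box 8.
That leaves box 2 = F. Remove F from box 7.
box 8 has just one choice, so box 8 = N. Eliminate N elsewhere: box 4, box 7.
So G goes to box 7.

box 7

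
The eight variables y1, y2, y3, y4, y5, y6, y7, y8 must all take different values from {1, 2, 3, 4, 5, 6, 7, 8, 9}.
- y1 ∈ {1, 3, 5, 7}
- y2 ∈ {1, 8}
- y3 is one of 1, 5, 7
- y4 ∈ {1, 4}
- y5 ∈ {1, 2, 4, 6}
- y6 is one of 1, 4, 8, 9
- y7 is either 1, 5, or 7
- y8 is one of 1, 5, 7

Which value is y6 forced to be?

y3, y7, y8 between them cover only {1, 5, 7} — a naked triple. Remove those values from y1, y2, y4, y5, y6.
y1's domain is down to {3}, so y1 = 3.
y2 must be 8 (only option left). Eliminate 8 elsewhere: y6.
y4's domain is down to {4}, so y4 = 4. Remove 4 from y5, y6.
So y6 = 9.

9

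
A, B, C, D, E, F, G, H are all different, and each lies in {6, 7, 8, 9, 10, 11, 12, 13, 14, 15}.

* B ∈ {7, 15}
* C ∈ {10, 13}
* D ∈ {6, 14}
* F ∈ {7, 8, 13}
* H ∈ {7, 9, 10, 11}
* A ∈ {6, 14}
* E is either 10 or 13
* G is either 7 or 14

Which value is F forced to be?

8

A and D share exactly the 2 values {6, 14}; by pigeonhole those values go to them, so strike 6, 14 from G.
G's domain is down to {7}, so G = 7. Strike 7 from B, F, H.
B has just one choice, so B = 15.
C and E between them cover only {10, 13} — a naked pair. Remove those values from F, H.
So F = 8.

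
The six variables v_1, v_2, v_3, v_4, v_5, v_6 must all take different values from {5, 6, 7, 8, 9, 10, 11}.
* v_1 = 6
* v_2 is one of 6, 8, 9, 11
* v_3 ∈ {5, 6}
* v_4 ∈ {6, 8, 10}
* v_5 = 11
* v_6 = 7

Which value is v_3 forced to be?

v_1's domain is down to {6}, so v_1 = 6. So v_2, v_3, v_4 can't be 6.
So v_3 = 5.

5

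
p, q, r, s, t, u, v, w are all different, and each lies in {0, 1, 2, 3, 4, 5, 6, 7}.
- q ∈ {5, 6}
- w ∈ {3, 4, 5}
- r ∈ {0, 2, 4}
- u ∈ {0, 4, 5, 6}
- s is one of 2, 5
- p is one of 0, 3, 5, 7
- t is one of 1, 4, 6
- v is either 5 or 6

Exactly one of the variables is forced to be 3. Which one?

w

Among the 8 variables, 1 fits only t (and all 8 values in {0, 1, 2, 3, 4, 5, 6, 7} must be used), so t = 1.
Among the 7 still-open variables, 7 fits only p (and all 7 values in {0, 2, 3, 4, 5, 6, 7} must be used), so p = 7.
The 6 still-open variables draw from only 6 values {0, 2, 3, 4, 5, 6}, so each is used; only w can be 3, hence w = 3.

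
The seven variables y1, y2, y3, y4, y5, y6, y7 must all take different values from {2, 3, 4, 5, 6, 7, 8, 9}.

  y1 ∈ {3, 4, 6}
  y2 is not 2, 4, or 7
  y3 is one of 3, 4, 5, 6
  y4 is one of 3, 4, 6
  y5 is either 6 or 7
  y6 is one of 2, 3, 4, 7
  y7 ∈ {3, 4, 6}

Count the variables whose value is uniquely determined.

y1, y4, y7 between them cover only {3, 4, 6} — a naked triple. Remove those values from y2, y3, y5, y6.
y3 has just one choice, so y3 = 5. Remove 5 from y2.
y5 must be 7 (only option left). Eliminate 7 elsewhere: y6.
y6's domain is down to {2}, so y6 = 2.
Determined: y3=5, y5=7, y6=2. The other variables each still have more than one consistent value. That makes 3.

3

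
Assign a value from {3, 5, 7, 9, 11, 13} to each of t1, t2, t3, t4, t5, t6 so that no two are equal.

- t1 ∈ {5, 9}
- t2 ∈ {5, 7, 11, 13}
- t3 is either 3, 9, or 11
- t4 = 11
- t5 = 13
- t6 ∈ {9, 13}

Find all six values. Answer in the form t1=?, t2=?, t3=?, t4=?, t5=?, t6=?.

t1=5, t2=7, t3=3, t4=11, t5=13, t6=9

t4 must be 11 (only option left). So t2, t3 can't be 11.
That leaves t5 = 13. Strike 13 from t2, t6.
t6 must be 9 (only option left). Remove 9 from t1, t3.
t1 has just one choice, so t1 = 5. Eliminate 5 elsewhere: t2.
t2 must be 7 (only option left).
t3's domain is down to {3}, so t3 = 3.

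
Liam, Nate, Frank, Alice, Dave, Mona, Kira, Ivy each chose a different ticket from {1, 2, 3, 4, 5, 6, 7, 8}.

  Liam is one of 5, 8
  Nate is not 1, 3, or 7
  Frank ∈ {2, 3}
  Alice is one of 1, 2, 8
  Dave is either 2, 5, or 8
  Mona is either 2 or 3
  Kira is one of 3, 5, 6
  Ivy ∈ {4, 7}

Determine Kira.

6

The 8 variables together cover exactly {1, 2, 3, 4, 5, 6, 7, 8} — 8 values for 8 variables — and 1 appears only in Alice's list, so Alice = 1.
The 7 still-open variables draw from only 7 values {2, 3, 4, 5, 6, 7, 8}, so each is used; only Ivy can be 7, hence Ivy = 7.
The 6 still-open variables together cover exactly {2, 3, 4, 5, 6, 8} — 6 values for 6 variables — and 4 appears only in Nate's list, so Nate = 4.
The 5 still-open variables draw from only 5 values {2, 3, 5, 6, 8}, so each is used; only Kira can be 6, hence Kira = 6.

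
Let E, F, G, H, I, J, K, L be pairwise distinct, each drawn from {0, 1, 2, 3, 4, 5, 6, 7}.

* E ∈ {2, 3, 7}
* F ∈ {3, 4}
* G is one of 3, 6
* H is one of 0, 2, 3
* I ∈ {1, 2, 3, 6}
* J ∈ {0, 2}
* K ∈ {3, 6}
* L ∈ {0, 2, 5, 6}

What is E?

7

The 8 variables together cover exactly {0, 1, 2, 3, 4, 5, 6, 7} — 8 values for 8 variables — and 1 appears only in I's list, so I = 1.
Among the 7 still-open variables, 4 fits only F (and all 7 values in {0, 2, 3, 4, 5, 6, 7} must be used), so F = 4.
The 6 still-open variables together cover exactly {0, 2, 3, 5, 6, 7} — 6 values for 6 variables — and 5 appears only in L's list, so L = 5.
Among the 5 still-open variables, 7 fits only E (and all 5 values in {0, 2, 3, 6, 7} must be used), so E = 7.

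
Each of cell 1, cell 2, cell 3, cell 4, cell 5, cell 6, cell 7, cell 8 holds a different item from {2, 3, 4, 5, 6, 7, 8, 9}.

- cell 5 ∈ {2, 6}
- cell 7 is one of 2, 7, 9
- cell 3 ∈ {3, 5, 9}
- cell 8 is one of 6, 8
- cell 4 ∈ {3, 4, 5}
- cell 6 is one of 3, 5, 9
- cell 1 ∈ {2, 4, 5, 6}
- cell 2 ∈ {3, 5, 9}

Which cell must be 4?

The 8 variables together cover exactly {2, 3, 4, 5, 6, 7, 8, 9} — 8 values for 8 variables — and 7 appears only in cell 7's list, so cell 7 = 7.
Among the 7 still-open variables, 8 fits only cell 8 (and all 7 values in {2, 3, 4, 5, 6, 8, 9} must be used), so cell 8 = 8.
cell 2, cell 3, cell 6 share exactly the 3 values {3, 5, 9}; by pigeonhole those values go to them, so strike 3, 5, 9 from cell 1, cell 4.

cell 4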